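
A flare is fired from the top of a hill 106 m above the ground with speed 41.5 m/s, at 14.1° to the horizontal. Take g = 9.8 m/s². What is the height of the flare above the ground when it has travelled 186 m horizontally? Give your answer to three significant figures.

v_x = 41.5 cos 14.1° = 40.25 m/s, v_y0 = 41.5 sin 14.1° = 10.11 m/s.
Time to reach x = 186 m: t = x / v_x = 186 / 40.25 = 4.621 s.
y = 106 + v_y0 t − ½ g t² = 106 + 10.11×4.621 − 4.900×4.621² = 48.1 m.

48.1 m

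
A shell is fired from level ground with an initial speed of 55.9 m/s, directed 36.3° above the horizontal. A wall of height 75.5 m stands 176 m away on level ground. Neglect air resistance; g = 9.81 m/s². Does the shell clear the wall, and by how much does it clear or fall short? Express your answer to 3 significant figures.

No — it falls 21.1 m short of clearing the wall.

v_x = 55.9 cos 36.3° = 45.05 m/s; v_y0 = 55.9 sin 36.3° = 33.09 m/s.
Time to reach the wall: t = 176 / 45.05 = 3.907 s.
Height at that point: y = 33.09×3.907 − 4.905×3.907² = 54.41 m.
That is 75.5 − 54.41 = 21.1 m below the top of the wall, so the shell does not clear it.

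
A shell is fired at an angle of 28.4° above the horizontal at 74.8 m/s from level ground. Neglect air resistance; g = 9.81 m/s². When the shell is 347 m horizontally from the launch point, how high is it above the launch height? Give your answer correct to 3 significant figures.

51.2 m

v_x = 74.8 cos 28.4° = 65.80 m/s, v_y0 = 74.8 sin 28.4° = 35.58 m/s.
Time to reach x = 347 m: t = x / v_x = 347 / 65.80 = 5.274 s.
y = v_y0 t − ½ g t² = 35.58×5.274 − 4.905×5.274² = 51.2 m.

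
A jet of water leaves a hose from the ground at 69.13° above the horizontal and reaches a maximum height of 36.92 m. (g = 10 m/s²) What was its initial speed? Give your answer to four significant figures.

29.08 m/s

At maximum height v_y = 0, so (v₀ sin θ)² = 2 g H.
v₀ sin 69.13° = √(2 × 10 × 36.92) = 27.174 m/s.
v₀ = 27.174 / sin 69.13° = 27.174 / 0.9344 = 29.08 m/s.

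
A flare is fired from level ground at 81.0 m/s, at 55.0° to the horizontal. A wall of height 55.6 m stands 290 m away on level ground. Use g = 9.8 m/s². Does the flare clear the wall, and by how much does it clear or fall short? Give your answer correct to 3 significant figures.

Yes — it clears the wall by 168 m.

v_x = 81.0 cos 55.0° = 46.46 m/s; v_y0 = 81.0 sin 55.0° = 66.35 m/s.
Time to reach the wall: t = 290 / 46.46 = 6.242 s.
Height at that point: y = 66.35×6.242 − 4.900×6.242² = 223.2 m.
That is 223.2 − 55.6 = 168 m above the top of the wall, so the flare clears it.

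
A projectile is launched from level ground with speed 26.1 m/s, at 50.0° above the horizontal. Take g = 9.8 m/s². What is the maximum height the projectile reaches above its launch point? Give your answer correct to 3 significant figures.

Vertical component of launch velocity: v_y = 26.1 sin 50.0° = 19.99 m/s.
At the highest point the vertical velocity is zero, so v_y² = 2 g h_max.
h_max = (19.99)² / (2 × 9.8) = 399.6 / 19.60 = 20.4 m.

20.4 m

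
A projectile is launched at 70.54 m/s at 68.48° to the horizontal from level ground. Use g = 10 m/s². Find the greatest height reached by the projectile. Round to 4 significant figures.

215.3 m

Vertical component of launch velocity: v_y = 70.54 sin 68.48° = 65.623 m/s.
At the highest point the vertical velocity is zero, so v_y² = 2 g h_max.
h_max = (65.623)² / (2 × 10) = 4306.4 / 20.00 = 215.3 m.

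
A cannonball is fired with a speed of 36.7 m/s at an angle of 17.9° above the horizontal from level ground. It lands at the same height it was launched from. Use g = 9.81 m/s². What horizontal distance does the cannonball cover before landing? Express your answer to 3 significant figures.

For level ground, R = v₀² sin(2θ) / g.
sin(2 × 17.9°) = sin 35.80° = 0.5850.
R = (36.7)² × 0.5850 / 9.81 = 80.3 m.

80.3 m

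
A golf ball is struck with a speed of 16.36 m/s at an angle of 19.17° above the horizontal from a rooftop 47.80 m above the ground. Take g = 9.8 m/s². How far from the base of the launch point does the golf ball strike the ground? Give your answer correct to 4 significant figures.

57.47 m

Components: v_x = 16.36 cos 19.17° = 15.453 m/s, v_y = 16.36 sin 19.17° = 5.3722 m/s.
Vertical: 0 = 47.80 + 5.3722 t − ½(9.8) t² ⇒ 4.900 t² − 5.3722 t − 47.80 = 0.
t = [5.3722 + √(28.861 + 936.88)] / 9.800 = 3.7192 s.
Horizontal: R = v_x · t = 15.453 × 3.7192 = 57.47 m.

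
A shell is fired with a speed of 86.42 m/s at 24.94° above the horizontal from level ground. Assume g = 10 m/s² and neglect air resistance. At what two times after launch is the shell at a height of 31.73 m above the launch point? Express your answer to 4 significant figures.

1.011 s and 6.277 s

v_y0 = 86.42 sin 24.94° = 36.441 m/s.
Set y = v_y0 t − ½ g t² = 31.73: 5.000 t² − 36.441 t + 31.73 = 0.
t = [36.441 ± √(1327.9 − 634.60)] / 10 = (36.441 ± 26.331) / 10, giving t = 1.011 s or t = 6.277 s.
So the shell is at 31.73 m at t = 1.011 s (rising) and t = 6.277 s (falling).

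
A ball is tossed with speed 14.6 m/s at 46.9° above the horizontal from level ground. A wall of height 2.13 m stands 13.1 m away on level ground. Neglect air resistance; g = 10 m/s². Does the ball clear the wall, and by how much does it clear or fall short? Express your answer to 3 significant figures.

v_x = 14.6 cos 46.9° = 9.976 m/s; v_y0 = 14.6 sin 46.9° = 10.66 m/s.
Time to reach the wall: t = 13.1 / 9.976 = 1.313 s.
Height at that point: y = 10.66×1.313 − 5.000×1.313² = 5.377 m.
That is 5.377 − 2.13 = 3.25 m above the top of the wall, so the ball clears it.

Yes — it clears the wall by 3.25 m.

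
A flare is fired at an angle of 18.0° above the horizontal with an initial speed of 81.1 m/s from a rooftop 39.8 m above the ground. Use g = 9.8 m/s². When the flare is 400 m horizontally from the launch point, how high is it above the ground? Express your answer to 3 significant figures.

38.0 m

v_x = 81.1 cos 18.0° = 77.13 m/s, v_y0 = 81.1 sin 18.0° = 25.06 m/s.
Time to reach x = 400 m: t = x / v_x = 400 / 77.13 = 5.186 s.
y = 39.8 + v_y0 t − ½ g t² = 39.8 + 25.06×5.186 − 4.900×5.186² = 38.0 m.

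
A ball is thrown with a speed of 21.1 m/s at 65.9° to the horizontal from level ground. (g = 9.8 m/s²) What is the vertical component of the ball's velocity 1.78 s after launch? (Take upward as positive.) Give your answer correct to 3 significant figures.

Initial vertical component: v_y0 = 21.1 sin 65.9° = 19.26 m/s.
v_y(t) = v_y0 − g t = 19.26 − 9.8 × 1.78 = 1.82 m/s.

1.82 m/s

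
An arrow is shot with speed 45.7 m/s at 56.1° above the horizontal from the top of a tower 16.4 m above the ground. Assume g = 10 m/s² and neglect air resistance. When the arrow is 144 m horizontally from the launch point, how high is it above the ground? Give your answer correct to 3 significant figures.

v_x = 45.7 cos 56.1° = 25.49 m/s, v_y0 = 45.7 sin 56.1° = 37.93 m/s.
Time to reach x = 144 m: t = x / v_x = 144 / 25.49 = 5.649 s.
y = 16.4 + v_y0 t − ½ g t² = 16.4 + 37.93×5.649 − 5.000×5.649² = 71.1 m.

71.1 m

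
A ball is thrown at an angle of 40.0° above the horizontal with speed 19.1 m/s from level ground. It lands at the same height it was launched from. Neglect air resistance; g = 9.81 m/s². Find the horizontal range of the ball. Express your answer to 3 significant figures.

36.6 m

For level ground, R = v₀² sin(2θ) / g.
sin(2 × 40.0°) = sin 80.00° = 0.9848.
R = (19.1)² × 0.9848 / 9.81 = 36.6 m.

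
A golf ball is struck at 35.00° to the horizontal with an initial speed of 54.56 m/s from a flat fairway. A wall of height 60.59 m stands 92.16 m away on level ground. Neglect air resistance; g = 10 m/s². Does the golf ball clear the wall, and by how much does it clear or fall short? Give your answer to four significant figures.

v_x = 54.56 cos 35.00° = 44.693 m/s; v_y0 = 54.56 sin 35.00° = 31.294 m/s.
Time to reach the wall: t = 92.16 / 44.693 = 2.0621 s.
Height at that point: y = 31.294×2.0621 − 5.000×2.0621² = 43.270 m.
That is 60.59 − 43.270 = 17.32 m below the top of the wall, so the golf ball does not clear it.

No — it falls 17.32 m short of clearing the wall.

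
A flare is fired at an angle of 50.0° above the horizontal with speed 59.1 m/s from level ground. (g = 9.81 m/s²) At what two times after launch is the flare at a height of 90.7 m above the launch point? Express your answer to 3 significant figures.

v_y0 = 59.1 sin 50.0° = 45.27 m/s.
Set y = v_y0 t − ½ g t² = 90.7: 4.905 t² − 45.27 t + 90.7 = 0.
t = [45.27 ± √(2049 − 1780)] / 9.81 = (45.27 ± 16.40) / 9.81, giving t = 2.94 s or t = 6.29 s.
So the flare is at 90.7 m at t = 2.94 s (rising) and t = 6.29 s (falling).

2.94 s and 6.29 s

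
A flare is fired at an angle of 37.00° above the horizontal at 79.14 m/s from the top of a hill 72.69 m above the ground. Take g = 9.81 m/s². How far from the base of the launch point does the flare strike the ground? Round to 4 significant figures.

698.5 m

Components: v_x = 79.14 cos 37.00° = 63.204 m/s, v_y = 79.14 sin 37.00° = 47.628 m/s.
Vertical: 0 = 72.69 + 47.628 t − ½(9.81) t² ⇒ 4.905 t² − 47.628 t − 72.69 = 0.
t = [47.628 + √(2268.4 + 1426.2)] / 9.810 = 11.051 s.
Horizontal: R = v_x · t = 63.204 × 11.051 = 698.5 m.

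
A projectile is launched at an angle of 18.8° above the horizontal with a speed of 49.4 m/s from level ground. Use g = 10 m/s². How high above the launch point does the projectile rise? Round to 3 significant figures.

Vertical component of launch velocity: v_y = 49.4 sin 18.8° = 15.92 m/s.
At the highest point the vertical velocity is zero, so v_y² = 2 g h_max.
h_max = (15.92)² / (2 × 10) = 253.4 / 20.00 = 12.7 m.

12.7 m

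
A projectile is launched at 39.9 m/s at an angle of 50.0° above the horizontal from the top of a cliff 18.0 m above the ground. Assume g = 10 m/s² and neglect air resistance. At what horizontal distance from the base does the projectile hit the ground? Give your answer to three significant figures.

171 m

Components: v_x = 39.9 cos 50.0° = 25.65 m/s, v_y = 39.9 sin 50.0° = 30.57 m/s.
Vertical: 0 = 18.0 + 30.57 t − ½(10) t² ⇒ 5.000 t² − 30.57 t − 18.0 = 0.
t = [30.57 + √(934.5 + 360.0)] / 10.00 = 6.655 s.
Horizontal: R = v_x · t = 25.65 × 6.655 = 171 m.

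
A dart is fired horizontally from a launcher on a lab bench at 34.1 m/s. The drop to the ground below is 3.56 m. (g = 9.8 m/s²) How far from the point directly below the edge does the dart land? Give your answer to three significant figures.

Initial vertical velocity is zero, so the fall time comes from h = ½ g t²: t = √(2 × 3.56 / 9.8) = 0.8524 s.
Horizontal motion is uniform at 34.1 m/s, so x = 34.1 × 0.8524 = 29.1 m.

29.1 m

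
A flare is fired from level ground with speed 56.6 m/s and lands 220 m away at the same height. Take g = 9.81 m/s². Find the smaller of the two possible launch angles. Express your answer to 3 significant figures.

Level-ground range: R = v₀² sin(2θ)/g ⇒ sin 2θ = R g / v₀² = 220×9.81/56.6² = 0.6737.
2θ = arcsin(0.6737) = 42.35° or 180° − 42.35° = 137.65°.
So θ = 21.2° or θ = 68.8°.

21.2°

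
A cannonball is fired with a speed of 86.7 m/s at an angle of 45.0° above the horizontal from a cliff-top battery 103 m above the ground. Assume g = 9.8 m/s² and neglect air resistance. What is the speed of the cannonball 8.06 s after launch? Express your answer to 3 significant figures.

63.8 m/s

v_x = 86.7 cos 45.0° = 61.31 m/s (constant).
v_y(t) = 86.7 sin 45.0° − g t = 61.31 − 9.8 × 8.06 = -17.68 m/s.
Speed = √(v_x² + v_y²) = √(3759 + 312.6) = 63.8 m/s.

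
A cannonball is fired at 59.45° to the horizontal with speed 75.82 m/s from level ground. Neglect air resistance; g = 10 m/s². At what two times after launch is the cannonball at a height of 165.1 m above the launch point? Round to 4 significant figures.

3.429 s and 9.630 s

v_y0 = 75.82 sin 59.45° = 65.295 m/s.
Set y = v_y0 t − ½ g t² = 165.1: 5.000 t² − 65.295 t + 165.1 = 0.
t = [65.295 ± √(4263.4 − 3302.0)] / 10 = (65.295 ± 31.006) / 10, giving t = 3.429 s or t = 9.630 s.
So the cannonball is at 165.1 m at t = 3.429 s (rising) and t = 9.630 s (falling).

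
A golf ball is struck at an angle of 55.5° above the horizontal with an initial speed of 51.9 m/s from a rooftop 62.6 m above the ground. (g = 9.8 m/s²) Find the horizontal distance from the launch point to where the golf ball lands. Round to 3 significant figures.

Components: v_x = 51.9 cos 55.5° = 29.40 m/s, v_y = 51.9 sin 55.5° = 42.77 m/s.
Vertical: 0 = 62.6 + 42.77 t − ½(9.8) t² ⇒ 4.900 t² − 42.77 t − 62.6 = 0.
t = [42.77 + √(1829 + 1227)] / 9.800 = 10.01 s.
Horizontal: R = v_x · t = 29.40 × 10.01 = 294 m.

294 m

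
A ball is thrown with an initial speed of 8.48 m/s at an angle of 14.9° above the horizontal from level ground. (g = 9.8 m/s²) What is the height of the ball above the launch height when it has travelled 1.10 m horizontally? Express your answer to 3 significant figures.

v_x = 8.48 cos 14.9° = 8.195 m/s, v_y0 = 8.48 sin 14.9° = 2.180 m/s.
Time to reach x = 1.10 m: t = x / v_x = 1.10 / 8.195 = 0.1342 s.
y = v_y0 t − ½ g t² = 2.180×0.1342 − 4.900×0.1342² = 0.204 m.

0.204 m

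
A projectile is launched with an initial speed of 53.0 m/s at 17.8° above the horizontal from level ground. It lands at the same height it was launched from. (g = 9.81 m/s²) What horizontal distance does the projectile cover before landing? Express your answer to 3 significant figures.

167 m

For level ground, R = v₀² sin(2θ) / g.
sin(2 × 17.8°) = sin 35.60° = 0.5821.
R = (53.0)² × 0.5821 / 9.81 = 167 m.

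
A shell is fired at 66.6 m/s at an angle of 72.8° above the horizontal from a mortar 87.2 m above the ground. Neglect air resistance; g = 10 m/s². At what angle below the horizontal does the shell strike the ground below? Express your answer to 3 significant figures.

v_x = 66.6 cos 72.8° = 19.69 m/s.
At impact |v_y| = √(v_y0² + 2 g h) = √(63.62² + 2×10×87.2) = 76.10 m/s.
Angle below horizontal = arctan(|v_y| / v_x) = arctan(76.10 / 19.69) = 75.5°.

75.5°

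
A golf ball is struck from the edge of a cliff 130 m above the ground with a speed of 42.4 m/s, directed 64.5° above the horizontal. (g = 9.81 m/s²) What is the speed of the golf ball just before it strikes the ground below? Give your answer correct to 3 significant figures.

v_x = 42.4 cos 64.5° = 18.25 m/s is unchanged throughout.
For the vertical component, v_y² = v_y0² + 2 g h = (38.27)² + 2×9.81×130 = 4015, so |v_y| = 63.36 m/s.
Impact speed = √(v_x² + v_y²) = √(333.1 + 4015) = 65.9 m/s.

65.9 m/s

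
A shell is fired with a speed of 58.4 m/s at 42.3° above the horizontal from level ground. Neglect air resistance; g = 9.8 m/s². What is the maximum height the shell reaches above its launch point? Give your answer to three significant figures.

Vertical component of launch velocity: v_y = 58.4 sin 42.3° = 39.30 m/s.
At the highest point the vertical velocity is zero, so v_y² = 2 g h_max.
h_max = (39.30)² / (2 × 9.8) = 1544 / 19.60 = 78.8 m.

78.8 m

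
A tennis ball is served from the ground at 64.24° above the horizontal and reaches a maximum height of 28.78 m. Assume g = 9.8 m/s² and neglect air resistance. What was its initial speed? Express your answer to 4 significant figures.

26.37 m/s

At maximum height v_y = 0, so (v₀ sin θ)² = 2 g H.
v₀ sin 64.24° = √(2 × 9.8 × 28.78) = 23.751 m/s.
v₀ = 23.751 / sin 64.24° = 23.751 / 0.9006 = 26.37 m/s.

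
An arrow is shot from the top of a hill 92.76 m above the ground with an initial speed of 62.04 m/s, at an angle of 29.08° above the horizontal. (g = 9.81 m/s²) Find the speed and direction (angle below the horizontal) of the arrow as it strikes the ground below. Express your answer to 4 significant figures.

v_x = 62.04 cos 29.08° = 54.219 m/s (constant).
|v_y| at impact = √((30.153)² + 2×9.81×92.76) = 52.241 m/s.
Speed = √(54.219² + 52.241²) = 75.29 m/s; angle = arctan(52.241/54.219) = 43.94° below horizontal.

75.29 m/s at 43.94° below the horizontal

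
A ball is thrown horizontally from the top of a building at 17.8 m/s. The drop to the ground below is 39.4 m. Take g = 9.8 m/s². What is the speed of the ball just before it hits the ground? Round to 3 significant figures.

Fall time: t = √(2 × 39.4 / 9.8) = 2.836 s.
At impact: v_x = 17.8 m/s (unchanged), v_y = g t = 9.8 × 2.836 = 27.79 m/s.
Speed = √(v_x² + v_y²) = √(316.8 + 772.3) = 33.0 m/s.

33.0 m/s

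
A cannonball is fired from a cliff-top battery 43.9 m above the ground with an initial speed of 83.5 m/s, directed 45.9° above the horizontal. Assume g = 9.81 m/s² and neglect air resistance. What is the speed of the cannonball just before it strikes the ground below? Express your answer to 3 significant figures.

88.5 m/s

v_x = 83.5 cos 45.9° = 58.11 m/s is unchanged throughout.
For the vertical component, v_y² = v_y0² + 2 g h = (59.96)² + 2×9.81×43.9 = 4457, so |v_y| = 66.76 m/s.
Impact speed = √(v_x² + v_y²) = √(3377 + 4457) = 88.5 m/s.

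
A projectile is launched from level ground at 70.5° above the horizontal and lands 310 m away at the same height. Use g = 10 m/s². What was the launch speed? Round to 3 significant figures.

On level ground, R = v₀² sin(2θ) / g, so v₀ = √(R g / sin 2θ).
sin(2 × 70.5°) = 0.6293.
v₀ = √(310 × 10 / 0.6293) = √4926 = 70.2 m/s.

70.2 m/s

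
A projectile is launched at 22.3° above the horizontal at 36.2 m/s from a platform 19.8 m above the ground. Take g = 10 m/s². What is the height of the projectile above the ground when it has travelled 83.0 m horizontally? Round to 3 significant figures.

23.1 m

v_x = 36.2 cos 22.3° = 33.49 m/s, v_y0 = 36.2 sin 22.3° = 13.74 m/s.
Time to reach x = 83.0 m: t = x / v_x = 83.0 / 33.49 = 2.478 s.
y = 19.8 + v_y0 t − ½ g t² = 19.8 + 13.74×2.478 − 5.000×2.478² = 23.1 m.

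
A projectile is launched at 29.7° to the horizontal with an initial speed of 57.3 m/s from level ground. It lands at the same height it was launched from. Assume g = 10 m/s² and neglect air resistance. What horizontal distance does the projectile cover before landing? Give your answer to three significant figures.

Components: v_x = 57.3 cos 29.7° = 49.77 m/s, v_y = 57.3 sin 29.7° = 28.39 m/s.
Time of flight (same landing height): t = 2 v_y / g = 2 × 28.39 / 10 = 5.678 s.
Range: R = v_x · t = 49.77 × 5.678 = 283 m.

283 m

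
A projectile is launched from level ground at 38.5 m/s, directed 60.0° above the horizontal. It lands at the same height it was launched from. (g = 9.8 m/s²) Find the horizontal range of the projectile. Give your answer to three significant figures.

Components: v_x = 38.5 cos 60.0° = 19.25 m/s, v_y = 38.5 sin 60.0° = 33.34 m/s.
Time of flight (same landing height): t = 2 v_y / g = 2 × 33.34 / 9.8 = 6.804 s.
Range: R = v_x · t = 19.25 × 6.804 = 131 m.

131 m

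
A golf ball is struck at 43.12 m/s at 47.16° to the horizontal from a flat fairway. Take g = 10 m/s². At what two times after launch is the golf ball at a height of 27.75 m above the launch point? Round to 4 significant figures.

1.053 s and 5.271 s

v_y0 = 43.12 sin 47.16° = 31.618 m/s.
Set y = v_y0 t − ½ g t² = 27.75: 5.000 t² − 31.618 t + 27.75 = 0.
t = [31.618 ± √(999.70 − 555.00)] / 10 = (31.618 ± 21.088) / 10, giving t = 1.053 s or t = 5.271 s.
So the golf ball is at 27.75 m at t = 1.053 s (rising) and t = 5.271 s (falling).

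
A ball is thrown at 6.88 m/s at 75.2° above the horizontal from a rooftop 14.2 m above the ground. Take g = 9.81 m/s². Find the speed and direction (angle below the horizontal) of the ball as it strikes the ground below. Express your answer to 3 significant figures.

v_x = 6.88 cos 75.2° = 1.757 m/s (constant).
|v_y| at impact = √((6.652)² + 2×9.81×14.2) = 17.97 m/s.
Speed = √(1.757² + 17.97²) = 18.1 m/s; angle = arctan(17.97/1.757) = 84.4° below horizontal.

18.1 m/s at 84.4° below the horizontal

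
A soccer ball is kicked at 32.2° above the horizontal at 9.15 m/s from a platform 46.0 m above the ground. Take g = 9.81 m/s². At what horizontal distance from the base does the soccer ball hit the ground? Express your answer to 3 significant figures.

27.9 m

Components: v_x = 9.15 cos 32.2° = 7.743 m/s, v_y = 9.15 sin 32.2° = 4.876 m/s.
Vertical: 0 = 46.0 + 4.876 t − ½(9.81) t² ⇒ 4.905 t² − 4.876 t − 46.0 = 0.
t = [4.876 + √(23.78 + 902.5)] / 9.810 = 3.599 s.
Horizontal: R = v_x · t = 7.743 × 3.599 = 27.9 m.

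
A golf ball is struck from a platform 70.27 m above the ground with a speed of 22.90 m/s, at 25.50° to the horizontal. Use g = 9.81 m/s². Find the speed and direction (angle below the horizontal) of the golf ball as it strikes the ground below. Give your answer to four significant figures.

43.62 m/s at 61.72° below the horizontal

v_x = 22.90 cos 25.50° = 20.669 m/s (constant).
|v_y| at impact = √((9.8587)² + 2×9.81×70.27) = 38.417 m/s.
Speed = √(20.669² + 38.417²) = 43.62 m/s; angle = arctan(38.417/20.669) = 61.72° below horizontal.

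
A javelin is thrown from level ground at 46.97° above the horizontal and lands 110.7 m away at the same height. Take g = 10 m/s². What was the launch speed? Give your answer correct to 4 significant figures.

On level ground, R = v₀² sin(2θ) / g, so v₀ = √(R g / sin 2θ).
sin(2 × 46.97°) = 0.9976.
v₀ = √(110.7 × 10 / 0.9976) = √1109.7 = 33.31 m/s.

33.31 m/s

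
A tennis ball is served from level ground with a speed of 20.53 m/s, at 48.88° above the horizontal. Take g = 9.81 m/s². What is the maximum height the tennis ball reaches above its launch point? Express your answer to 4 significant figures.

12.19 m

Vertical component of launch velocity: v_y = 20.53 sin 48.88° = 15.466 m/s.
At the highest point the vertical velocity is zero, so v_y² = 2 g h_max.
h_max = (15.466)² / (2 × 9.81) = 239.20 / 19.62 = 12.19 m.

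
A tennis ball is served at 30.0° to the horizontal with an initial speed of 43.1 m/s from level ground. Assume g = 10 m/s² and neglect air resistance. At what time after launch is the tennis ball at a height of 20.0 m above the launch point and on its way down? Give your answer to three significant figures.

2.96 s

v_y0 = 43.1 sin 30.0° = 21.55 m/s.
Set y = v_y0 t − ½ g t² = 20.0: 5.000 t² − 21.55 t + 20.0 = 0.
t = [21.55 ± √(464.4 − 400.0)] / 10 = (21.55 ± 8.025) / 10, giving t = 1.35 s or t = 2.96 s.
On the way down corresponds to the larger root: t = 2.96 s.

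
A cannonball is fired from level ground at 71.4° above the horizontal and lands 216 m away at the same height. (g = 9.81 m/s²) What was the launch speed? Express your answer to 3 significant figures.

On level ground, R = v₀² sin(2θ) / g, so v₀ = √(R g / sin 2θ).
sin(2 × 71.4°) = 0.6046.
v₀ = √(216 × 9.81 / 0.6046) = √3505 = 59.2 m/s.

59.2 m/s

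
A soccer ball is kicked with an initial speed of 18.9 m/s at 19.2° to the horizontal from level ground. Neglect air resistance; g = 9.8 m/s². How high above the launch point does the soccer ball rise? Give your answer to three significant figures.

Vertical component of launch velocity: v_y = 18.9 sin 19.2° = 6.216 m/s.
At the highest point the vertical velocity is zero, so v_y² = 2 g h_max.
h_max = (6.216)² / (2 × 9.8) = 38.64 / 19.60 = 1.97 m.

1.97 m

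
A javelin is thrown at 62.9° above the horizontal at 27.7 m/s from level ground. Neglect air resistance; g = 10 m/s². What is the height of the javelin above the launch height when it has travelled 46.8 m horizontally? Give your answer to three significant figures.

v_x = 27.7 cos 62.9° = 12.62 m/s, v_y0 = 27.7 sin 62.9° = 24.66 m/s.
Time to reach x = 46.8 m: t = x / v_x = 46.8 / 12.62 = 3.708 s.
y = v_y0 t − ½ g t² = 24.66×3.708 − 5.000×3.708² = 22.7 m.

22.7 m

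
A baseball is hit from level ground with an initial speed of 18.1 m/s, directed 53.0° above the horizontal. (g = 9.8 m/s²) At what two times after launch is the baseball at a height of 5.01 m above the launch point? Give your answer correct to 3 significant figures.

0.401 s and 2.55 s

v_y0 = 18.1 sin 53.0° = 14.46 m/s.
Set y = v_y0 t − ½ g t² = 5.01: 4.900 t² − 14.46 t + 5.01 = 0.
t = [14.46 ± √(209.1 − 98.20)] / 9.8 = (14.46 ± 10.53) / 9.8, giving t = 0.401 s or t = 2.55 s.
So the baseball is at 5.01 m at t = 0.401 s (rising) and t = 2.55 s (falling).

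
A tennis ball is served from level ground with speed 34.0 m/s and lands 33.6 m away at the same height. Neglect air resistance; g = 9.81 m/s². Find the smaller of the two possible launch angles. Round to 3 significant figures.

8.28°

Level-ground range: R = v₀² sin(2θ)/g ⇒ sin 2θ = R g / v₀² = 33.6×9.81/34.0² = 0.2851.
2θ = arcsin(0.2851) = 16.56° or 180° − 16.56° = 163.44°.
So θ = 8.28° or θ = 81.7°.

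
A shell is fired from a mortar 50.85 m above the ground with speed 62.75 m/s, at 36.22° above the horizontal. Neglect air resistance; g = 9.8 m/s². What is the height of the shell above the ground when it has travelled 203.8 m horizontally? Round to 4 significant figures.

120.7 m

v_x = 62.75 cos 36.22° = 50.624 m/s, v_y0 = 62.75 sin 36.22° = 37.078 m/s.
Time to reach x = 203.8 m: t = x / v_x = 203.8 / 50.624 = 4.0258 s.
y = 50.85 + v_y0 t − ½ g t² = 50.85 + 37.078×4.0258 − 4.900×4.0258² = 120.7 m.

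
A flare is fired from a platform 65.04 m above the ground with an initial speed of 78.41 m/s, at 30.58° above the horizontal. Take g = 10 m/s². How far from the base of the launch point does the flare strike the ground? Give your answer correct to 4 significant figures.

632.3 m

Components: v_x = 78.41 cos 30.58° = 67.505 m/s, v_y = 78.41 sin 30.58° = 39.890 m/s.
Vertical: 0 = 65.04 + 39.890 t − ½(10) t² ⇒ 5.000 t² − 39.890 t − 65.04 = 0.
t = [39.890 + √(1591.2 + 1300.8)] / 10.00 = 9.3667 s.
Horizontal: R = v_x · t = 67.505 × 9.3667 = 632.3 m.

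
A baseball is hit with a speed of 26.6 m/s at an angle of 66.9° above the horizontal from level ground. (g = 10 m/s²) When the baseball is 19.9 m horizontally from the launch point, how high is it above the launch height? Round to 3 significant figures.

28.5 m

v_x = 26.6 cos 66.9° = 10.44 m/s, v_y0 = 26.6 sin 66.9° = 24.47 m/s.
Time to reach x = 19.9 m: t = x / v_x = 19.9 / 10.44 = 1.906 s.
y = v_y0 t − ½ g t² = 24.47×1.906 − 5.000×1.906² = 28.5 m.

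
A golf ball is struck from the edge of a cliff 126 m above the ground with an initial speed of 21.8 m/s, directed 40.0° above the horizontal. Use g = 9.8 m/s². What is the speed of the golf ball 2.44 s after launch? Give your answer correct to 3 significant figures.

v_x = 21.8 cos 40.0° = 16.70 m/s (constant).
v_y(t) = 21.8 sin 40.0° − g t = 14.01 − 9.8 × 2.44 = -9.902 m/s.
Speed = √(v_x² + v_y²) = √(278.9 + 98.05) = 19.4 m/s.

19.4 m/s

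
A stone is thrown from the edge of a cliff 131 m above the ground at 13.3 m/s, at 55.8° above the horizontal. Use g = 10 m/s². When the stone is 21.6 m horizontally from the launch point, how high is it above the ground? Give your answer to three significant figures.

121 m

v_x = 13.3 cos 55.8° = 7.476 m/s, v_y0 = 13.3 sin 55.8° = 11.00 m/s.
Time to reach x = 21.6 m: t = x / v_x = 21.6 / 7.476 = 2.889 s.
y = 131 + v_y0 t − ½ g t² = 131 + 11.00×2.889 − 5.000×2.889² = 121 m.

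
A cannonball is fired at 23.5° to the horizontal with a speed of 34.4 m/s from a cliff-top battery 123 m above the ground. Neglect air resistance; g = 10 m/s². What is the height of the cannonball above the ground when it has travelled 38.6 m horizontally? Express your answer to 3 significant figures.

v_x = 34.4 cos 23.5° = 31.55 m/s, v_y0 = 34.4 sin 23.5° = 13.72 m/s.
Time to reach x = 38.6 m: t = x / v_x = 38.6 / 31.55 = 1.223 s.
y = 123 + v_y0 t − ½ g t² = 123 + 13.72×1.223 − 5.000×1.223² = 132 m.

132 m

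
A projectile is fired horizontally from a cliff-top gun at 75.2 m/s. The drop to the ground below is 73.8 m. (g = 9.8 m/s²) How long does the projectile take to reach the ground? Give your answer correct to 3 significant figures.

3.88 s

The horizontal speed doesn't affect the fall. With v_y0 = 0, h = ½ g t².
t = √(2 × 73.8 / 9.8) = √15.06 = 3.88 s.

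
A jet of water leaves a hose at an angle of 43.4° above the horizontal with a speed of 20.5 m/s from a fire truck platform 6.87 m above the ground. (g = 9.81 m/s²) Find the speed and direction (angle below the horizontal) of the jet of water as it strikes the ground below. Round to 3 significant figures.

v_x = 20.5 cos 43.4° = 14.89 m/s (constant).
|v_y| at impact = √((14.09)² + 2×9.81×6.87) = 18.26 m/s.
Speed = √(14.89² + 18.26²) = 23.6 m/s; angle = arctan(18.26/14.89) = 50.8° below horizontal.

23.6 m/s at 50.8° below the horizontal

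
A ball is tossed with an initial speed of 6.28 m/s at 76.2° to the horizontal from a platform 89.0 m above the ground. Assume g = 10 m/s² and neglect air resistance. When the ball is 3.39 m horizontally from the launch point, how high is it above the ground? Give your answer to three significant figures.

77.2 m

v_x = 6.28 cos 76.2° = 1.498 m/s, v_y0 = 6.28 sin 76.2° = 6.099 m/s.
Time to reach x = 3.39 m: t = x / v_x = 3.39 / 1.498 = 2.263 s.
y = 89.0 + v_y0 t − ½ g t² = 89.0 + 6.099×2.263 − 5.000×2.263² = 77.2 m.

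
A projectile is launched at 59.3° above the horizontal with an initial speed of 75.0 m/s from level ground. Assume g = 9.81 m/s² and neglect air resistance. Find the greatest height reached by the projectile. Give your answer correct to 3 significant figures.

212 m

Vertical component of launch velocity: v_y = 75.0 sin 59.3° = 64.49 m/s.
At the highest point the vertical velocity is zero, so v_y² = 2 g h_max.
h_max = (64.49)² / (2 × 9.81) = 4159 / 19.62 = 212 m.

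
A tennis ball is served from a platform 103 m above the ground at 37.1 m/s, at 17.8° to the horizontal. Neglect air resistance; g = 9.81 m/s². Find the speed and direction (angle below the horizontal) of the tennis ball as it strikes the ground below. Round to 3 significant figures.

v_x = 37.1 cos 17.8° = 35.32 m/s (constant).
|v_y| at impact = √((11.34)² + 2×9.81×103) = 46.36 m/s.
Speed = √(35.32² + 46.36²) = 58.3 m/s; angle = arctan(46.36/35.32) = 52.7° below horizontal.

58.3 m/s at 52.7° below the horizontal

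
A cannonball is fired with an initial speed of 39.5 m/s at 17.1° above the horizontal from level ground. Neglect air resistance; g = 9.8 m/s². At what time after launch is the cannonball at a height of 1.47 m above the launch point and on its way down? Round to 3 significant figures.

v_y0 = 39.5 sin 17.1° = 11.61 m/s.
Set y = v_y0 t − ½ g t² = 1.47: 4.900 t² − 11.61 t + 1.47 = 0.
t = [11.61 ± √(134.8 − 28.81)] / 9.8 = (11.61 ± 10.30) / 9.8, giving t = 0.134 s or t = 2.24 s.
On the way down corresponds to the larger root: t = 2.24 s.

2.24 s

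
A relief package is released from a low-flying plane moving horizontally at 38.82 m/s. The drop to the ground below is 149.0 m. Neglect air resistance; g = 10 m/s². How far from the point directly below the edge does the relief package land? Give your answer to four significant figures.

211.9 m

Initial vertical velocity is zero, so the fall time comes from h = ½ g t²: t = √(2 × 149.0 / 10) = 5.4589 s.
Horizontal motion is uniform at 38.82 m/s, so x = 38.82 × 5.4589 = 211.9 m.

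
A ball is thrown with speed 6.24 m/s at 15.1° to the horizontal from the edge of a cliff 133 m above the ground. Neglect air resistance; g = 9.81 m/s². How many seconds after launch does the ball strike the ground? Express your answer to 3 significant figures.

Vertical component: v_y = 6.24 sin 15.1° = 1.626 m/s.
Taking up as positive with launch at y = 133 m, landing at y = 0: 0 = 133 + 1.626 t − ½(9.81) t².
Solving 4.905 t² − 1.626 t − 133 = 0 gives t = [1.626 + √(1.626² + 4·4.905·133)] / 9.810 = 5.38 s.

5.38 s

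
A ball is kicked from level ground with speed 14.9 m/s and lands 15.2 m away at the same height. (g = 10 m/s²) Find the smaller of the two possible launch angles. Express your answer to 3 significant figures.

21.6°

Level-ground range: R = v₀² sin(2θ)/g ⇒ sin 2θ = R g / v₀² = 15.2×10/14.9² = 0.6847.
2θ = arcsin(0.6847) = 43.21° or 180° − 43.21° = 136.79°.
So θ = 21.6° or θ = 68.4°.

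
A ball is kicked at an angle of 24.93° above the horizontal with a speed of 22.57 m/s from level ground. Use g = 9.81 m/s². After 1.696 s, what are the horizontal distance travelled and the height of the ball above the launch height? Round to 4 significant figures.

x = 34.71 m, y = 2.026 m

v_x = 22.57 cos 24.93° = 20.467 m/s; v_y0 = 22.57 sin 24.93° = 9.5135 m/s.
x = v_x t = 20.467 × 1.696 = 34.71 m.
y = v_y0 t − ½ g t² = 9.5135×1.696 − 4.905×1.696² = 2.026 m.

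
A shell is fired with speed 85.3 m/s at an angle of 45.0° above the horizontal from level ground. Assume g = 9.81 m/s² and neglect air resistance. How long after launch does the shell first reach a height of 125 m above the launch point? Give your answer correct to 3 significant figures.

v_y0 = 85.3 sin 45.0° = 60.32 m/s.
Set y = v_y0 t − ½ g t² = 125: 4.905 t² − 60.32 t + 125 = 0.
t = [60.32 ± √(3639 − 2452)] / 9.81 = (60.32 ± 34.45) / 9.81, giving t = 2.64 s or t = 9.66 s.
The shell is on the way up at the first time, so t = 2.64 s.

2.64 s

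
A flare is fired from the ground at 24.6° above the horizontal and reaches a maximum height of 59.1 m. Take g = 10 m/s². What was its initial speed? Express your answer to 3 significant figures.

At maximum height v_y = 0, so (v₀ sin θ)² = 2 g H.
v₀ sin 24.6° = √(2 × 10 × 59.1) = 34.38 m/s.
v₀ = 34.38 / sin 24.6° = 34.38 / 0.4163 = 82.6 m/s.

82.6 m/s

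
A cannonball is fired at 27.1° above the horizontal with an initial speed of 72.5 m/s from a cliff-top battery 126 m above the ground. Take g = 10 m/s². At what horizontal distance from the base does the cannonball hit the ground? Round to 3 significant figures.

601 m

Components: v_x = 72.5 cos 27.1° = 64.54 m/s, v_y = 72.5 sin 27.1° = 33.03 m/s.
Vertical: 0 = 126 + 33.03 t − ½(10) t² ⇒ 5.000 t² − 33.03 t − 126 = 0.
t = [33.03 + √(1091 + 2520)] / 10.00 = 9.312 s.
Horizontal: R = v_x · t = 64.54 × 9.312 = 601 m.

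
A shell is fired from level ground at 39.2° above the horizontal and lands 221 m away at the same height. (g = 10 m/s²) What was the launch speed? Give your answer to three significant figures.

47.5 m/s

On level ground, R = v₀² sin(2θ) / g, so v₀ = √(R g / sin 2θ).
sin(2 × 39.2°) = 0.9796.
v₀ = √(221 × 10 / 0.9796) = √2256 = 47.5 m/s.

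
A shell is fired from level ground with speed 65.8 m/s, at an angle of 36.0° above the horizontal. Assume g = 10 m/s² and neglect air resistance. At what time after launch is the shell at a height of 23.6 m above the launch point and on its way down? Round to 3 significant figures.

v_y0 = 65.8 sin 36.0° = 38.68 m/s.
Set y = v_y0 t − ½ g t² = 23.6: 5.000 t² − 38.68 t + 23.6 = 0.
t = [38.68 ± √(1496 − 472.0)] / 10 = (38.68 ± 32.00) / 10, giving t = 0.668 s or t = 7.07 s.
On the way down corresponds to the larger root: t = 7.07 s.

7.07 s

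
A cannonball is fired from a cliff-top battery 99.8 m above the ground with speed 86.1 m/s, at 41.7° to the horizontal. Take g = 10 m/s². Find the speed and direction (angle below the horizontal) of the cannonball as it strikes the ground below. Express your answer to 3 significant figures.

97.0 m/s at 48.5° below the horizontal

v_x = 86.1 cos 41.7° = 64.29 m/s (constant).
|v_y| at impact = √((57.28)² + 2×10×99.8) = 72.64 m/s.
Speed = √(64.29² + 72.64²) = 97.0 m/s; angle = arctan(72.64/64.29) = 48.5° below horizontal.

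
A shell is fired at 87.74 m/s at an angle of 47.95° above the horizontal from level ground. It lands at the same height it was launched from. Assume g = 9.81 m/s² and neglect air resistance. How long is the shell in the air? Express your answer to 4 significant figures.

13.28 s

Vertical component: v_y = 87.74 sin 47.95° = 65.152 m/s.
For a projectile landing at launch height, time of flight is t = 2 v_y / g = 2 × 65.152 / 9.81 = 13.28 s.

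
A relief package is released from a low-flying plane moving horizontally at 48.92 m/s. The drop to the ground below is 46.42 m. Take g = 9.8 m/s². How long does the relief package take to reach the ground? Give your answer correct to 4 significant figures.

The horizontal speed doesn't affect the fall. With v_y0 = 0, h = ½ g t².
t = √(2 × 46.42 / 9.8) = √9.4735 = 3.078 s.

3.078 s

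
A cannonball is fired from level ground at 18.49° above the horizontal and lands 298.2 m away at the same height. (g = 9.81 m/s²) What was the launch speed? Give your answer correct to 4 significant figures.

On level ground, R = v₀² sin(2θ) / g, so v₀ = √(R g / sin 2θ).
sin(2 × 18.49°) = 0.6015.
v₀ = √(298.2 × 9.81 / 0.6015) = √4863.4 = 69.74 m/s.

69.74 m/s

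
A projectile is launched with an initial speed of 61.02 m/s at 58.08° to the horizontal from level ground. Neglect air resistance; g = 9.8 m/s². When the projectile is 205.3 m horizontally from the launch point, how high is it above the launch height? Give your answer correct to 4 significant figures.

v_x = 61.02 cos 58.08° = 32.263 m/s, v_y0 = 61.02 sin 58.08° = 51.793 m/s.
Time to reach x = 205.3 m: t = x / v_x = 205.3 / 32.263 = 6.3633 s.
y = v_y0 t − ½ g t² = 51.793×6.3633 − 4.900×6.3633² = 131.2 m.

131.2 m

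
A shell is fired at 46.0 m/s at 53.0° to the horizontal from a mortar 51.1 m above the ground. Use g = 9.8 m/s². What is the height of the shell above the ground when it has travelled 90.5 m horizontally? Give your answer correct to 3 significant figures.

119 m

v_x = 46.0 cos 53.0° = 27.68 m/s, v_y0 = 46.0 sin 53.0° = 36.74 m/s.
Time to reach x = 90.5 m: t = x / v_x = 90.5 / 27.68 = 3.270 s.
y = 51.1 + v_y0 t − ½ g t² = 51.1 + 36.74×3.270 − 4.900×3.270² = 119 m.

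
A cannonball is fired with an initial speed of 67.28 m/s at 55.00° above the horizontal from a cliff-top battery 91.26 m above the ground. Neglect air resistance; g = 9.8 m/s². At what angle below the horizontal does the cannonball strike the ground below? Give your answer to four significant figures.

60.95°

v_x = 67.28 cos 55.00° = 38.590 m/s.
At impact |v_y| = √(v_y0² + 2 g h) = √(55.113² + 2×9.8×91.26) = 69.470 m/s.
Angle below horizontal = arctan(|v_y| / v_x) = arctan(69.470 / 38.590) = 60.95°.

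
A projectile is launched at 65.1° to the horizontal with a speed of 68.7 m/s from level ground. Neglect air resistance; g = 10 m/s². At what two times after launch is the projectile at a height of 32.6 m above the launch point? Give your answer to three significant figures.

v_y0 = 68.7 sin 65.1° = 62.31 m/s.
Set y = v_y0 t − ½ g t² = 32.6: 5.000 t² − 62.31 t + 32.6 = 0.
t = [62.31 ± √(3883 − 652.0)] / 10 = (62.31 ± 56.84) / 10, giving t = 0.547 s or t = 11.9 s.
So the projectile is at 32.6 m at t = 0.547 s (rising) and t = 11.9 s (falling).

0.547 s and 11.9 s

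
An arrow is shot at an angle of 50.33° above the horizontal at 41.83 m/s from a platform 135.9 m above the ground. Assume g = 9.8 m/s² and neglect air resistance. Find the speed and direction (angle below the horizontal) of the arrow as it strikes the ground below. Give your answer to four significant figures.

v_x = 41.83 cos 50.33° = 26.703 m/s (constant).
|v_y| at impact = √((32.198)² + 2×9.8×135.9) = 60.831 m/s.
Speed = √(26.703² + 60.831²) = 66.43 m/s; angle = arctan(60.831/26.703) = 66.30° below horizontal.

66.43 m/s at 66.30° below the horizontal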